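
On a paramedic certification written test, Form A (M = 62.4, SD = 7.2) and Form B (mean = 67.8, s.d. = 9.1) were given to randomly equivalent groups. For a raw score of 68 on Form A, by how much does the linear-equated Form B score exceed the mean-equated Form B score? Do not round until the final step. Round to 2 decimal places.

Mean-equated: 68 + (67.8 − 62.4) = 73.40
Linear-equated: (9.1/7.2)(68 − 62.4) + 67.8 = 74.878
Difference = 74.878 − 73.40 = 1.48

1.48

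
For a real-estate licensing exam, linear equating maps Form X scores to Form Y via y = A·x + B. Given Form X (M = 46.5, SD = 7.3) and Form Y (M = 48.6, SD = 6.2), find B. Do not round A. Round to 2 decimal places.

9.11

A = SD_Y / SD_X = 6.2 / 7.3 = 0.849315
B = M_Y − A·M_X = 48.6 − 0.849315 × 46.5 = 9.11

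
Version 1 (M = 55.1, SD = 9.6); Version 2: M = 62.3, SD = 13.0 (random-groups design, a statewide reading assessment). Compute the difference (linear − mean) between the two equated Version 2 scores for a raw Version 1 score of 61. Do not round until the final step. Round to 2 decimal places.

2.09

Mean-equated: 61 + (62.3 − 55.1) = 68.20
Linear-equated: (13.0/9.6)(61 − 55.1) + 62.3 = 70.290
Difference = 70.290 − 68.20 = 2.09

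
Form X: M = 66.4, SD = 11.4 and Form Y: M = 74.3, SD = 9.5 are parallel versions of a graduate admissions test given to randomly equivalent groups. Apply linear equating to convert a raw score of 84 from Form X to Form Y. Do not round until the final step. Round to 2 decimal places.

Linear equating: y = (SD_Y/SD_X)(x − M_X) + M_Y
y = (9.5/11.4)(84 − 66.4) + 74.3
y = 0.833333 × 17.6 + 74.3 = 14.6667 + 74.3 = 88.97

88.97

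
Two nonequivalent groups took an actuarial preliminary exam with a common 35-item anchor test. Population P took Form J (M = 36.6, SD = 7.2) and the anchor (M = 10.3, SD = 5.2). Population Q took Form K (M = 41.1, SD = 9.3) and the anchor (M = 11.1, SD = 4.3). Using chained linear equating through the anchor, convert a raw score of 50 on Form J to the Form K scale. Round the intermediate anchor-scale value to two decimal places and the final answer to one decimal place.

60.3

Form J → anchor (Population P): v = (5.2/7.2)(50 − 36.6) + 10.3 = 19.98
anchor → Form K (Population Q): y = (9.3/4.3)(19.98 − 11.1) + 41.1 = 60.3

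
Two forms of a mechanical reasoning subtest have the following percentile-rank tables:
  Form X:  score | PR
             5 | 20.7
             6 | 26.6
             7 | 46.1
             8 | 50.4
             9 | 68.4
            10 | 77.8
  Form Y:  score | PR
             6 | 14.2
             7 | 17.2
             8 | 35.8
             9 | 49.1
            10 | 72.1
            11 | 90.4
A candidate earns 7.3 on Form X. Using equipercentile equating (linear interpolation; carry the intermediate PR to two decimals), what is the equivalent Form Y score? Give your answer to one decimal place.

8.9

PR of 7.3 on Form X: 46.1 + (7.3 − 7)/(8 − 7) × (50.4 − 46.1) = 47.39
On Form Y, PR 47.39 falls between score 8 (PR 35.8) and 9 (PR 49.1).
Interpolate: 8 + (47.39 − 35.8)/(49.1 − 35.8) × (9 − 8) = 8.9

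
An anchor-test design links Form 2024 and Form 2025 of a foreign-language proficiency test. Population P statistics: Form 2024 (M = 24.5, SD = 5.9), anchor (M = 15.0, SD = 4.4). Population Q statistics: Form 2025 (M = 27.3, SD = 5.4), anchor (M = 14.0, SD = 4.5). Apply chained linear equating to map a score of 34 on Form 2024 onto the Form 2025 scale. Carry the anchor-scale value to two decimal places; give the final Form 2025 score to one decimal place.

37.0

Form 2024 → anchor (Population P): v = (4.4/5.9)(34 − 24.5) + 15.0 = 22.08
anchor → Form 2025 (Population Q): y = (5.4/4.5)(22.08 − 14.0) + 27.3 = 37.0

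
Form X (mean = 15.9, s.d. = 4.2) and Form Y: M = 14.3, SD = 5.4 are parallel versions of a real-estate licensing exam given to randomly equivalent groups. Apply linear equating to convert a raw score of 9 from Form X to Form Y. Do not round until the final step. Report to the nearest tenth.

Linear equating: y = (SD_Y/SD_X)(x − M_X) + M_Y
y = (5.4/4.2)(9 − 15.9) + 14.3
y = 1.285714 × -6.9 + 14.3 = -8.8714 + 14.3 = 5.4

5.4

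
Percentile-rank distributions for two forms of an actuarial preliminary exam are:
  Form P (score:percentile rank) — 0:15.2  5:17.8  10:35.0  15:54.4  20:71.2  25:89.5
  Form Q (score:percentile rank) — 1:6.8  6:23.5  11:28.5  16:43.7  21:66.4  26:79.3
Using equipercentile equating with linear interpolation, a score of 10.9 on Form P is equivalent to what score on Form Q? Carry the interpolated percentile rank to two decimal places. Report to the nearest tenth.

PR of 10.9 on Form P: 35.0 + (10.9 − 10)/(15 − 10) × (54.4 − 35.0) = 38.49
On Form Q, PR 38.49 falls between score 11 (PR 28.5) and 16 (PR 43.7).
Interpolate: 11 + (38.49 − 28.5)/(43.7 − 28.5) × (16 − 11) = 14.3

14.3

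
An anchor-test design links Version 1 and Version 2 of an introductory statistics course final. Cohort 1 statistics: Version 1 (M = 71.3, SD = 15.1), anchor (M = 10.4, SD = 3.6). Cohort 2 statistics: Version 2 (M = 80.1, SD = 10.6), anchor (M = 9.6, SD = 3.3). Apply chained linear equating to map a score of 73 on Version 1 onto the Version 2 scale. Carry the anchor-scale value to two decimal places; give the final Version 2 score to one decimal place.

Version 1 → anchor (Cohort 1): v = (3.6/15.1)(73 − 71.3) + 10.4 = 10.81
anchor → Version 2 (Cohort 2): y = (10.6/3.3)(10.81 − 9.6) + 80.1 = 84.0

84.0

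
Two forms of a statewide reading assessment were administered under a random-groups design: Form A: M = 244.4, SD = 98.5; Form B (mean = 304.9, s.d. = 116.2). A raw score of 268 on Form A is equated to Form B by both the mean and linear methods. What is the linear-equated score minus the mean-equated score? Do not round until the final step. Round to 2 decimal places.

Mean-equated: 268 + (304.9 − 244.4) = 328.50
Linear-equated: (116.2/98.5)(268 − 244.4) + 304.9 = 332.741
Difference = 332.741 − 328.50 = 4.24

4.24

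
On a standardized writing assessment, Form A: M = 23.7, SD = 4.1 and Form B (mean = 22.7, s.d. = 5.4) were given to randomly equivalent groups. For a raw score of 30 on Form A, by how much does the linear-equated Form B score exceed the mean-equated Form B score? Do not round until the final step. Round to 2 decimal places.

2.00

Mean-equated: 30 + (22.7 − 23.7) = 29.00
Linear-equated: (5.4/4.1)(30 − 23.7) + 22.7 = 30.998
Difference = 30.998 − 29.00 = 2.00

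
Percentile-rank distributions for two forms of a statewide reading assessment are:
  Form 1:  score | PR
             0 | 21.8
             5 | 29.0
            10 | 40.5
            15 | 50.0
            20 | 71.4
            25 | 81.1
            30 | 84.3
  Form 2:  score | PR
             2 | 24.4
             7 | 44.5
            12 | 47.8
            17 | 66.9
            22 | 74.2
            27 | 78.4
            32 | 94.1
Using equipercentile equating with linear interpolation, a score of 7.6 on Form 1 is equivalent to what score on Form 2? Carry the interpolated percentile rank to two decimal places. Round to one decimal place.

4.6

PR of 7.6 on Form 1: 29.0 + (7.6 − 5)/(10 − 5) × (40.5 − 29.0) = 34.98
On Form 2, PR 34.98 falls between score 2 (PR 24.4) and 7 (PR 44.5).
Interpolate: 2 + (34.98 − 24.4)/(44.5 − 24.4) × (7 − 2) = 4.6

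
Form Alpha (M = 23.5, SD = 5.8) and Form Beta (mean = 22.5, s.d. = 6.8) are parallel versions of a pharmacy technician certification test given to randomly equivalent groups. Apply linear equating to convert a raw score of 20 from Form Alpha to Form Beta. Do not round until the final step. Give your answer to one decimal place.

18.4

Linear equating: y = (SD_Y/SD_X)(x − M_X) + M_Y
y = (6.8/5.8)(20 − 23.5) + 22.5
y = 1.172414 × -3.5 + 22.5 = -4.1034 + 22.5 = 18.4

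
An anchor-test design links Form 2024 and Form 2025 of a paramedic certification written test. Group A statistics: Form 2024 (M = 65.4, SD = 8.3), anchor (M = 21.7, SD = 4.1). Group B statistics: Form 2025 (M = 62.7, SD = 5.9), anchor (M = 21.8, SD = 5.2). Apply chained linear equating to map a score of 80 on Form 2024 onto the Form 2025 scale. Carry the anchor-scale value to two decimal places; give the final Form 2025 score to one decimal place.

70.8

Form 2024 → anchor (Group A): v = (4.1/8.3)(80 − 65.4) + 21.7 = 28.91
anchor → Form 2025 (Group B): y = (5.9/5.2)(28.91 − 21.8) + 62.7 = 70.8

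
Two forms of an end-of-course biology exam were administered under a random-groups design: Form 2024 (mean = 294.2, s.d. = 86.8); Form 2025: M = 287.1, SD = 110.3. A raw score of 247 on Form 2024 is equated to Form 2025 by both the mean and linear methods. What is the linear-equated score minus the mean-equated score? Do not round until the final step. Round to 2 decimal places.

-12.78

Mean-equated: 247 + (287.1 − 294.2) = 239.90
Linear-equated: (110.3/86.8)(247 − 294.2) + 287.1 = 227.121
Difference = 227.121 − 239.90 = -12.78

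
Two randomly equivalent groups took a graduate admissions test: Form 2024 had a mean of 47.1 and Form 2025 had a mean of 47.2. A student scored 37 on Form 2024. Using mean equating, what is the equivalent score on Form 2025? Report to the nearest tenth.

37.1

Mean equating: y = x + (M_Y − M_X) = 37 + (47.2 − 47.1) = 37.1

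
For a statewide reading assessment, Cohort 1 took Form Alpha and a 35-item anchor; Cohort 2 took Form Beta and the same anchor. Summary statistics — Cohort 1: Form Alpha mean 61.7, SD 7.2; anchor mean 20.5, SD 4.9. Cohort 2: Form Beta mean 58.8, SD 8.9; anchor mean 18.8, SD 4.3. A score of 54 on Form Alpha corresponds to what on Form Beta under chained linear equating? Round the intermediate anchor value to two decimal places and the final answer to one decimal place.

Form Alpha → anchor (Cohort 1): v = (4.9/7.2)(54 − 61.7) + 20.5 = 15.26
anchor → Form Beta (Cohort 2): y = (8.9/4.3)(15.26 − 18.8) + 58.8 = 51.5

51.5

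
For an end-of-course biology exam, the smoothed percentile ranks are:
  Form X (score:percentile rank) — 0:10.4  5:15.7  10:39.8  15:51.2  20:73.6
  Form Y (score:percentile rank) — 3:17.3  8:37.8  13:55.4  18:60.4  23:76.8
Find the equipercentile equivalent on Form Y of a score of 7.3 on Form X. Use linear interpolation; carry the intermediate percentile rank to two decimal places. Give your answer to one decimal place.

5.3

PR of 7.3 on Form X: 15.7 + (7.3 − 5)/(10 − 5) × (39.8 − 15.7) = 26.79
On Form Y, PR 26.79 falls between score 3 (PR 17.3) and 8 (PR 37.8).
Interpolate: 3 + (26.79 − 17.3)/(37.8 − 17.3) × (8 − 3) = 5.3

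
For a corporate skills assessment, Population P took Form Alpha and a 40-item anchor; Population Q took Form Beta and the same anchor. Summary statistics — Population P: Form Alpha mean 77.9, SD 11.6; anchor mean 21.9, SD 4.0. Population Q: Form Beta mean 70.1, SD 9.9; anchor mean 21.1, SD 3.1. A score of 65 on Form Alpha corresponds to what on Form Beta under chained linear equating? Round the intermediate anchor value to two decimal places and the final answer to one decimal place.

58.4

Form Alpha → anchor (Population P): v = (4.0/11.6)(65 − 77.9) + 21.9 = 17.45
anchor → Form Beta (Population Q): y = (9.9/3.1)(17.45 − 21.1) + 70.1 = 58.4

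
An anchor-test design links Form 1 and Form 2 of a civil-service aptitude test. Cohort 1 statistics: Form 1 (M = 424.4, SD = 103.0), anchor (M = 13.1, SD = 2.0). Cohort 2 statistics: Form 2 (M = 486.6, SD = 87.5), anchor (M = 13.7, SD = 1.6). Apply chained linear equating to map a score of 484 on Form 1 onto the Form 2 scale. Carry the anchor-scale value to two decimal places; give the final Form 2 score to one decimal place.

Form 1 → anchor (Cohort 1): v = (2.0/103.0)(484 − 424.4) + 13.1 = 14.26
anchor → Form 2 (Cohort 2): y = (87.5/1.6)(14.26 − 13.7) + 486.6 = 517.2

517.2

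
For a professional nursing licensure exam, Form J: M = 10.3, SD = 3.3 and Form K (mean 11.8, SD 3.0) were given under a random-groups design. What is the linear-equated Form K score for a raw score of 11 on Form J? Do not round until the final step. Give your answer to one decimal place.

Linear equating: y = (SD_Y/SD_X)(x − M_X) + M_Y
y = (3.0/3.3)(11 − 10.3) + 11.8
y = 0.909091 × 0.7 + 11.8 = 0.6364 + 11.8 = 12.4

12.4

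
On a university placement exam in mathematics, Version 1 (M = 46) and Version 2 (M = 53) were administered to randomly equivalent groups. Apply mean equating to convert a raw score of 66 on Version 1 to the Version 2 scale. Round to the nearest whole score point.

73

Mean equating: y = x + (M_Y − M_X) = 66 + (53 − 46) = 73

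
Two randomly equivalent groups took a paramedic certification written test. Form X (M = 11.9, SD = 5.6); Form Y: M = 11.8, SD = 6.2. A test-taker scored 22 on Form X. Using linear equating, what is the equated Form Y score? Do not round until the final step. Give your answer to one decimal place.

Linear equating: y = (SD_Y/SD_X)(x − M_X) + M_Y
y = (6.2/5.6)(22 − 11.9) + 11.8
y = 1.107143 × 10.1 + 11.8 = 11.1821 + 11.8 = 23.0

23.0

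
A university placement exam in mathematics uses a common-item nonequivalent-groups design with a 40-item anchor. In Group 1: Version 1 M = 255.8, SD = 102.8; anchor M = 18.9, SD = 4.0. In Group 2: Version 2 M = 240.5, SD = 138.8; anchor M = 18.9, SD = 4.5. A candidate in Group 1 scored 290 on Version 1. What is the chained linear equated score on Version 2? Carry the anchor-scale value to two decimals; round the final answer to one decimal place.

281.5

Version 1 → anchor (Group 1): v = (4.0/102.8)(290 − 255.8) + 18.9 = 20.23
anchor → Version 2 (Group 2): y = (138.8/4.5)(20.23 − 18.9) + 240.5 = 281.5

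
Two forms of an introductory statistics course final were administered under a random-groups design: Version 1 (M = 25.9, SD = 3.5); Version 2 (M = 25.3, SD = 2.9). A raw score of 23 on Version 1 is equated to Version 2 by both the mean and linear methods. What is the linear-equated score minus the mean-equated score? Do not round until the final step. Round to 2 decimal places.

0.50

Mean-equated: 23 + (25.3 − 25.9) = 22.40
Linear-equated: (2.9/3.5)(23 − 25.9) + 25.3 = 22.897
Difference = 22.897 − 22.40 = 0.50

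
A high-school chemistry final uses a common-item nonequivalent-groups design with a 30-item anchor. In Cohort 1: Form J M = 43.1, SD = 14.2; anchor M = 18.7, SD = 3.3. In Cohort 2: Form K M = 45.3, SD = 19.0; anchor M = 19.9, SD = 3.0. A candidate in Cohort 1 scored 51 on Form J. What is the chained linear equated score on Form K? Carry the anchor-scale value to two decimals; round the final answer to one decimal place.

49.4

Form J → anchor (Cohort 1): v = (3.3/14.2)(51 − 43.1) + 18.7 = 20.54
anchor → Form K (Cohort 2): y = (19.0/3.0)(20.54 − 19.9) + 45.3 = 49.4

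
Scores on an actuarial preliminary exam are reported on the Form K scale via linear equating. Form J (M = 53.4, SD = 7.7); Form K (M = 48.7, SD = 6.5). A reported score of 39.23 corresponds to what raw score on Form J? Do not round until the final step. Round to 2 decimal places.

42.18

Invert y = (SD_Y/SD_X)(x − M_X) + M_Y:
x = (SD_X/SD_Y)(y − M_Y) + M_X = (7.7/6.5)(39.23 − 48.7) + 53.4
x = 1.184615 × -9.470 + 53.4 = 42.18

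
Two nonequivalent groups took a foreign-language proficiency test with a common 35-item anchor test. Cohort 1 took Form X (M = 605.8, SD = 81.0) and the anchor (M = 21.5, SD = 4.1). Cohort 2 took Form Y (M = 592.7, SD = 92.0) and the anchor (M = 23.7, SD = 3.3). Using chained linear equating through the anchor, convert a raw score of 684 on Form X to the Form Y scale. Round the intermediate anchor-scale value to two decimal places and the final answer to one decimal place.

641.8

Form X → anchor (Cohort 1): v = (4.1/81.0)(684 − 605.8) + 21.5 = 25.46
anchor → Form Y (Cohort 2): y = (92.0/3.3)(25.46 − 23.7) + 592.7 = 641.8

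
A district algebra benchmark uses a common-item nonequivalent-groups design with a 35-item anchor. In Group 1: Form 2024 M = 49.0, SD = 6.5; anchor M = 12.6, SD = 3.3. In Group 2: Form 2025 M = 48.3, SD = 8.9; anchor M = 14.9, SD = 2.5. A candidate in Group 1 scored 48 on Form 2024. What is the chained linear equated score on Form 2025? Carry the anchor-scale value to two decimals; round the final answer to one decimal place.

Form 2024 → anchor (Group 1): v = (3.3/6.5)(48 − 49.0) + 12.6 = 12.09
anchor → Form 2025 (Group 2): y = (8.9/2.5)(12.09 − 14.9) + 48.3 = 38.3

38.3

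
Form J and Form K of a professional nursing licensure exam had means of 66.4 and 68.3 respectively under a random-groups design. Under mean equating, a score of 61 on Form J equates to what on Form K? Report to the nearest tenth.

Mean equating: y = x + (M_Y − M_X) = 61 + (68.3 − 66.4) = 62.9

62.9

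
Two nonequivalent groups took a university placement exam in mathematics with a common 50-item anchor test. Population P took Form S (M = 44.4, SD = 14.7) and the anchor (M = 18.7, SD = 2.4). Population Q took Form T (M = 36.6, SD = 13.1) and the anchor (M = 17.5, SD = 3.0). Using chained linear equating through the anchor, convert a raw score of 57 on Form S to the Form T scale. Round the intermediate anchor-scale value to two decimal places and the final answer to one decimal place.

Form S → anchor (Population P): v = (2.4/14.7)(57 − 44.4) + 18.7 = 20.76
anchor → Form T (Population Q): y = (13.1/3.0)(20.76 − 17.5) + 36.6 = 50.8

50.8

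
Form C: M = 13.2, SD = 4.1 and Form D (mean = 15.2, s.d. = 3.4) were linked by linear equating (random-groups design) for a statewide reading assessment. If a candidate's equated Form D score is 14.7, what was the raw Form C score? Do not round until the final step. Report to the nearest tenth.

12.6

Invert y = (SD_Y/SD_X)(x − M_X) + M_Y:
x = (SD_X/SD_Y)(y − M_Y) + M_X = (4.1/3.4)(14.7 − 15.2) + 13.2
x = 1.205882 × -0.500 + 13.2 = 12.6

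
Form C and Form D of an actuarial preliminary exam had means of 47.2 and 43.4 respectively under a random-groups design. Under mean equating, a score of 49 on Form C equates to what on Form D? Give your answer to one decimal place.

45.2

Mean equating: y = x + (M_Y − M_X) = 49 + (43.4 − 47.2) = 45.2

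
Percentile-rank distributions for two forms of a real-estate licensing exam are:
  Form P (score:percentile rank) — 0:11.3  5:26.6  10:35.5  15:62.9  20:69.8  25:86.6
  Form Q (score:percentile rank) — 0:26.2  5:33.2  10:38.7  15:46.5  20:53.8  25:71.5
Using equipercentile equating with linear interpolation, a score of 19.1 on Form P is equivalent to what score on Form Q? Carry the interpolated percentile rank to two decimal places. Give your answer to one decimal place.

24.2

PR of 19.1 on Form P: 62.9 + (19.1 − 15)/(20 − 15) × (69.8 − 62.9) = 68.56
On Form Q, PR 68.56 falls between score 20 (PR 53.8) and 25 (PR 71.5).
Interpolate: 20 + (68.56 − 53.8)/(71.5 − 53.8) × (25 − 20) = 24.2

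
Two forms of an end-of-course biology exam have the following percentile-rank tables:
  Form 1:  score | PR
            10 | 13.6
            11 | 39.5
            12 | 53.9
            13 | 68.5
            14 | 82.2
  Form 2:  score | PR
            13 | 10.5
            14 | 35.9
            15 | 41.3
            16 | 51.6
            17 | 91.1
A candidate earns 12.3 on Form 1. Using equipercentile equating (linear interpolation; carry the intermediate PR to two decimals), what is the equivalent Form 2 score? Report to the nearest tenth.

16.2

PR of 12.3 on Form 1: 53.9 + (12.3 − 12)/(13 − 12) × (68.5 − 53.9) = 58.28
On Form 2, PR 58.28 falls between score 16 (PR 51.6) and 17 (PR 91.1).
Interpolate: 16 + (58.28 − 51.6)/(91.1 − 51.6) × (17 − 16) = 16.2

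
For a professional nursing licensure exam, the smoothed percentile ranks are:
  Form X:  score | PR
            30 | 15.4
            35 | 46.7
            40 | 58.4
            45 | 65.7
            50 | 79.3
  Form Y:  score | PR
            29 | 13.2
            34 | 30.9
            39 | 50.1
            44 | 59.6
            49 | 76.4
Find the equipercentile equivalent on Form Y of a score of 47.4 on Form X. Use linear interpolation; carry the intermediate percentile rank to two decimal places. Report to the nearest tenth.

PR of 47.4 on Form X: 65.7 + (47.4 − 45)/(50 − 45) × (79.3 − 65.7) = 72.23
On Form Y, PR 72.23 falls between score 44 (PR 59.6) and 49 (PR 76.4).
Interpolate: 44 + (72.23 − 59.6)/(76.4 − 59.6) × (49 − 44) = 47.8

47.8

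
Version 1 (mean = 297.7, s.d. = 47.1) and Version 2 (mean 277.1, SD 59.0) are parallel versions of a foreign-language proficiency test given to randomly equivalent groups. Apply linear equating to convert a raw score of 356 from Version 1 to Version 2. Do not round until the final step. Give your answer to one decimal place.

Linear equating: y = (SD_Y/SD_X)(x − M_X) + M_Y
y = (59.0/47.1)(356 − 297.7) + 277.1
y = 1.252654 × 58.3 + 277.1 = 73.0297 + 277.1 = 350.1

350.1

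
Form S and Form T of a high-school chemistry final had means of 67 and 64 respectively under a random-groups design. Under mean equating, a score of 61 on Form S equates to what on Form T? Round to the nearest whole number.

Mean equating: y = x + (M_Y − M_X) = 61 + (64 − 67) = 58

58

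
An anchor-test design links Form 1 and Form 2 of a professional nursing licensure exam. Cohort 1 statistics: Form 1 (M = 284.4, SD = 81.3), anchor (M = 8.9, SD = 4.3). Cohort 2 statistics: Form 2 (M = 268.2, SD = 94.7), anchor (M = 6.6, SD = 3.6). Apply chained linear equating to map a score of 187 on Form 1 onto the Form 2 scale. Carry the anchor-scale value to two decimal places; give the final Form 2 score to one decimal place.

Form 1 → anchor (Cohort 1): v = (4.3/81.3)(187 − 284.4) + 8.9 = 3.75
anchor → Form 2 (Cohort 2): y = (94.7/3.6)(3.75 − 6.6) + 268.2 = 193.2

193.2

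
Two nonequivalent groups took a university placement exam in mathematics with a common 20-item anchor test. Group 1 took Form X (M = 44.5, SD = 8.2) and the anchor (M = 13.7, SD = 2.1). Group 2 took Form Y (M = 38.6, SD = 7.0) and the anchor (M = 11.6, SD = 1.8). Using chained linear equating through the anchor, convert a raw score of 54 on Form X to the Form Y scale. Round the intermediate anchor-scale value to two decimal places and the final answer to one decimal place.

Form X → anchor (Group 1): v = (2.1/8.2)(54 − 44.5) + 13.7 = 16.13
anchor → Form Y (Group 2): y = (7.0/1.8)(16.13 − 11.6) + 38.6 = 56.2

56.2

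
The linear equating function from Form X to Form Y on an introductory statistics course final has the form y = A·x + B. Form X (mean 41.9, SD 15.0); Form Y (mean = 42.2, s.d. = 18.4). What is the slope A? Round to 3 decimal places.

1.227

A = SD_Y / SD_X = 18.4 / 15.0 = 1.227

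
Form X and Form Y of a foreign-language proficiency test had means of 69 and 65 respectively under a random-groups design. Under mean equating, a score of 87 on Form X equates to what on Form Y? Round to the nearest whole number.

83

Mean equating: y = x + (M_Y − M_X) = 87 + (65 − 69) = 83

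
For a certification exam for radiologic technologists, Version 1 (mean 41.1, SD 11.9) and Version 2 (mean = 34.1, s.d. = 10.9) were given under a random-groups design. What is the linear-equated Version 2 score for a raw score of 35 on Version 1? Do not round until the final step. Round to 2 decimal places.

28.51

Linear equating: y = (SD_Y/SD_X)(x − M_X) + M_Y
y = (10.9/11.9)(35 − 41.1) + 34.1
y = 0.915966 × -6.1 + 34.1 = -5.5874 + 34.1 = 28.51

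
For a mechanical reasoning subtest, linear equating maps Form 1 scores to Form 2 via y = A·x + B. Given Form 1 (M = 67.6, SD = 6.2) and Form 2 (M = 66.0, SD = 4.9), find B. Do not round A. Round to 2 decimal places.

12.57

A = SD_Y / SD_X = 4.9 / 6.2 = 0.790323
B = M_Y − A·M_X = 66.0 − 0.790323 × 67.6 = 12.57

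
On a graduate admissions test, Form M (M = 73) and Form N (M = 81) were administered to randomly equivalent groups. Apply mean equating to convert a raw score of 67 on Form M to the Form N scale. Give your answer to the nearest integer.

75

Mean equating: y = x + (M_Y − M_X) = 67 + (81 − 73) = 75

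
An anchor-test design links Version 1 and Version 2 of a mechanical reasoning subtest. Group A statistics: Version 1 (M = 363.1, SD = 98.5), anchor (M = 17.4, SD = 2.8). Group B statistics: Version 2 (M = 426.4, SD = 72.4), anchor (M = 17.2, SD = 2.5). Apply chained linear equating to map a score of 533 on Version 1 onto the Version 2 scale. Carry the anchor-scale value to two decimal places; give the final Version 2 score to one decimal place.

Version 1 → anchor (Group A): v = (2.8/98.5)(533 − 363.1) + 17.4 = 22.23
anchor → Version 2 (Group B): y = (72.4/2.5)(22.23 − 17.2) + 426.4 = 572.1

572.1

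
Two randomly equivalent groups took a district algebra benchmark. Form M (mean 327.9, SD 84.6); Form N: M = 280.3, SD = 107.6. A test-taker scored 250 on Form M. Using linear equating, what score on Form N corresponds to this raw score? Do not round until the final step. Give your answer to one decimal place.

Linear equating: y = (SD_Y/SD_X)(x − M_X) + M_Y
y = (107.6/84.6)(250 − 327.9) + 280.3
y = 1.271868 × -77.9 + 280.3 = -99.0785 + 280.3 = 181.2

181.2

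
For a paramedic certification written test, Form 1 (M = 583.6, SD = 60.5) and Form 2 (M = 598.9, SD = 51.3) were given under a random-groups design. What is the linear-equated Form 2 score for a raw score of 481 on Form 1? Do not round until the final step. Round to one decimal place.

511.9

Linear equating: y = (SD_Y/SD_X)(x − M_X) + M_Y
y = (51.3/60.5)(481 − 583.6) + 598.9
y = 0.847934 × -102.6 + 598.9 = -86.9980 + 598.9 = 511.9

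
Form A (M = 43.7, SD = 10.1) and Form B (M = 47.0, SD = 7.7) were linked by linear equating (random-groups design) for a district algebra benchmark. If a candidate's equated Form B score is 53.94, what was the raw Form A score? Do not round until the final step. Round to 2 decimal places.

52.80

Invert y = (SD_Y/SD_X)(x − M_X) + M_Y:
x = (SD_X/SD_Y)(y − M_Y) + M_X = (10.1/7.7)(53.94 − 47.0) + 43.7
x = 1.311688 × 6.940 + 43.7 = 52.80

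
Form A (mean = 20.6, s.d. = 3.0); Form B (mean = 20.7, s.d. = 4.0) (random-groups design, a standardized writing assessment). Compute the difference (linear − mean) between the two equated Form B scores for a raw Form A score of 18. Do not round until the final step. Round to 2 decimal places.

-0.87

Mean-equated: 18 + (20.7 − 20.6) = 18.10
Linear-equated: (4.0/3.0)(18 − 20.6) + 20.7 = 17.233
Difference = 17.233 − 18.10 = -0.87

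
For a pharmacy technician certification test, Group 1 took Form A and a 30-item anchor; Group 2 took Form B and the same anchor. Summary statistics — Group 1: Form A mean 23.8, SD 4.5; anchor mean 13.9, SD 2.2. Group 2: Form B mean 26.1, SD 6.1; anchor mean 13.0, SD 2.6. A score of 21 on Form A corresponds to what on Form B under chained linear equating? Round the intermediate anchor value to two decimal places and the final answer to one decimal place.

25.0

Form A → anchor (Group 1): v = (2.2/4.5)(21 − 23.8) + 13.9 = 12.53
anchor → Form B (Group 2): y = (6.1/2.6)(12.53 − 13.0) + 26.1 = 25.0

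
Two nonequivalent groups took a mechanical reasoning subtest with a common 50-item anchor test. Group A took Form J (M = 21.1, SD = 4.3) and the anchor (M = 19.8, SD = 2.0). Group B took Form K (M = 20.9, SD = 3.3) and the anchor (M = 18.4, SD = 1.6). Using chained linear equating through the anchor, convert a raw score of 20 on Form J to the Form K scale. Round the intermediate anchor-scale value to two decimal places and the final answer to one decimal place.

22.7

Form J → anchor (Group A): v = (2.0/4.3)(20 − 21.1) + 19.8 = 19.29
anchor → Form K (Group B): y = (3.3/1.6)(19.29 − 18.4) + 20.9 = 22.7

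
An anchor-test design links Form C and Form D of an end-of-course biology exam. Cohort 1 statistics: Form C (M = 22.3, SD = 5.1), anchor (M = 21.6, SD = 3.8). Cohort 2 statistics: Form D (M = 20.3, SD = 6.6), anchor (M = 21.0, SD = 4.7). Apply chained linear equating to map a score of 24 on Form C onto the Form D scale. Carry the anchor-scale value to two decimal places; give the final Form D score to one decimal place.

22.9

Form C → anchor (Cohort 1): v = (3.8/5.1)(24 − 22.3) + 21.6 = 22.87
anchor → Form D (Cohort 2): y = (6.6/4.7)(22.87 − 21.0) + 20.3 = 22.9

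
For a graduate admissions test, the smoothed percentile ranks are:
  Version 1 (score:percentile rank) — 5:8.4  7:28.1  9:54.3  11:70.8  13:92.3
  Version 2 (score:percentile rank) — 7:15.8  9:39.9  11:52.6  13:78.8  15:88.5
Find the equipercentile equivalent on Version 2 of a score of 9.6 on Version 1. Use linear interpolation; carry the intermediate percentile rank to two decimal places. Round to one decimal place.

PR of 9.6 on Version 1: 54.3 + (9.6 − 9)/(11 − 9) × (70.8 − 54.3) = 59.25
On Version 2, PR 59.25 falls between score 11 (PR 52.6) and 13 (PR 78.8).
Interpolate: 11 + (59.25 − 52.6)/(78.8 − 52.6) × (13 − 11) = 11.5

11.5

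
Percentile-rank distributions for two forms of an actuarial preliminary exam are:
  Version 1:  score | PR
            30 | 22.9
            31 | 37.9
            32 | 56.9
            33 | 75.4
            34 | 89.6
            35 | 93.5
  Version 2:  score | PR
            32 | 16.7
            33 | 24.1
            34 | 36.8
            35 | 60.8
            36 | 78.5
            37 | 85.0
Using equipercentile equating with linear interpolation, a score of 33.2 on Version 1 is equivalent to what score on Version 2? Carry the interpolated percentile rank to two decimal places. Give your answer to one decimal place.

36.0

PR of 33.2 on Version 1: 75.4 + (33.2 − 33)/(34 − 33) × (89.6 − 75.4) = 78.24
On Version 2, PR 78.24 falls between score 35 (PR 60.8) and 36 (PR 78.5).
Interpolate: 35 + (78.24 − 60.8)/(78.5 − 60.8) × (36 − 35) = 36.0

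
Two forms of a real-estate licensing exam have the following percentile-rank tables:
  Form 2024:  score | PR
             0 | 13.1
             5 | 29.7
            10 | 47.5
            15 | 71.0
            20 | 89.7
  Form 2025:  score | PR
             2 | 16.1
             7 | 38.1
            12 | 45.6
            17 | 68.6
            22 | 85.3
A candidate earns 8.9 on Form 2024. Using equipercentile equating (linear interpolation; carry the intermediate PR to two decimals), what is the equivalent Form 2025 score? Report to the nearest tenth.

PR of 8.9 on Form 2024: 29.7 + (8.9 − 5)/(10 − 5) × (47.5 − 29.7) = 43.58
On Form 2025, PR 43.58 falls between score 7 (PR 38.1) and 12 (PR 45.6).
Interpolate: 7 + (43.58 − 38.1)/(45.6 − 38.1) × (12 − 7) = 10.7

10.7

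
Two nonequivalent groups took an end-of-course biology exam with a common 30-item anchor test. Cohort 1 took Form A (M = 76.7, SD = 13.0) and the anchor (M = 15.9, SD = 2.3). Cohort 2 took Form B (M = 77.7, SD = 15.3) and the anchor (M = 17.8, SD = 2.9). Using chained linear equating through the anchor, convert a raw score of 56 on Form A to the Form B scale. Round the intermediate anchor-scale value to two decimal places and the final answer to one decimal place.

Form A → anchor (Cohort 1): v = (2.3/13.0)(56 − 76.7) + 15.9 = 12.24
anchor → Form B (Cohort 2): y = (15.3/2.9)(12.24 − 17.8) + 77.7 = 48.4

48.4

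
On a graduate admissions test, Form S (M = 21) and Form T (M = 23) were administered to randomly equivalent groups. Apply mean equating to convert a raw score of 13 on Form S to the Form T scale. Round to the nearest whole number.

Mean equating: y = x + (M_Y − M_X) = 13 + (23 − 21) = 15

15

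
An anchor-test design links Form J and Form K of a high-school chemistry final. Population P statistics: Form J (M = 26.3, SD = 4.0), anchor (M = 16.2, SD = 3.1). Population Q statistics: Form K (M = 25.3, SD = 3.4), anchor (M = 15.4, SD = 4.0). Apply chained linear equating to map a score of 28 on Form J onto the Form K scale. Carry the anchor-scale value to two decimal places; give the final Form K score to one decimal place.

Form J → anchor (Population P): v = (3.1/4.0)(28 − 26.3) + 16.2 = 17.52
anchor → Form K (Population Q): y = (3.4/4.0)(17.52 − 15.4) + 25.3 = 27.1

27.1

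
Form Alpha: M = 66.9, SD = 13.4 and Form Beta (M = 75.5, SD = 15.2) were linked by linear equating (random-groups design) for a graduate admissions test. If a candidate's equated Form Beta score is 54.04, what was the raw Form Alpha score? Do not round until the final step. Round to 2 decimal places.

Invert y = (SD_Y/SD_X)(x − M_X) + M_Y:
x = (SD_X/SD_Y)(y − M_Y) + M_X = (13.4/15.2)(54.04 − 75.5) + 66.9
x = 0.881579 × -21.460 + 66.9 = 47.98

47.98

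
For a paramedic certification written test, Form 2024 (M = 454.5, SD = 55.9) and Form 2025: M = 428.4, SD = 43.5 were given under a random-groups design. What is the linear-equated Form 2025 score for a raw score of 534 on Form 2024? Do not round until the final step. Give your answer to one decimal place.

Linear equating: y = (SD_Y/SD_X)(x − M_X) + M_Y
y = (43.5/55.9)(534 − 454.5) + 428.4
y = 0.778175 × 79.5 + 428.4 = 61.8649 + 428.4 = 490.3

490.3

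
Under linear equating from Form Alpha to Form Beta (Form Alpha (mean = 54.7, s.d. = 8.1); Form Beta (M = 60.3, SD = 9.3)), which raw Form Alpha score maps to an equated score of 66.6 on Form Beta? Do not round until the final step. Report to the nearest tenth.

60.2

Invert y = (SD_Y/SD_X)(x − M_X) + M_Y:
x = (SD_X/SD_Y)(y − M_Y) + M_X = (8.1/9.3)(66.6 − 60.3) + 54.7
x = 0.870968 × 6.300 + 54.7 = 60.2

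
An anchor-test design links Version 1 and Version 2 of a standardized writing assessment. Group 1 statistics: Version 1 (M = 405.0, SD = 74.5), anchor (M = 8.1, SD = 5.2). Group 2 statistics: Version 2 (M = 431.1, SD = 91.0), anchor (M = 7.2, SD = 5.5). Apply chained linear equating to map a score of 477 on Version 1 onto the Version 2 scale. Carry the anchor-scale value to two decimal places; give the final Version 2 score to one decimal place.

529.2

Version 1 → anchor (Group 1): v = (5.2/74.5)(477 − 405.0) + 8.1 = 13.13
anchor → Version 2 (Group 2): y = (91.0/5.5)(13.13 − 7.2) + 431.1 = 529.2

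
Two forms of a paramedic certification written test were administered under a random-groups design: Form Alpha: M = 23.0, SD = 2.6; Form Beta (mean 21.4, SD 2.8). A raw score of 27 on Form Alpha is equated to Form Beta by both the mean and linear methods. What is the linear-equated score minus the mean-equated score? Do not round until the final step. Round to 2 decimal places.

Mean-equated: 27 + (21.4 − 23.0) = 25.40
Linear-equated: (2.8/2.6)(27 − 23.0) + 21.4 = 25.708
Difference = 25.708 − 25.40 = 0.31

0.31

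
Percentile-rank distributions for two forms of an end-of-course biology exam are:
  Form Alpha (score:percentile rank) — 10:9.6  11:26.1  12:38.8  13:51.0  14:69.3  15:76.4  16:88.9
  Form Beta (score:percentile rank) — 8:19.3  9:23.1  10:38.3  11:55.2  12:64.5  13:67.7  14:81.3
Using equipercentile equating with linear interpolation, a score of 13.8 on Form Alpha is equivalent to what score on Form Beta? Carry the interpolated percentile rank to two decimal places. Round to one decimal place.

12.4

PR of 13.8 on Form Alpha: 51.0 + (13.8 − 13)/(14 − 13) × (69.3 − 51.0) = 65.64
On Form Beta, PR 65.64 falls between score 12 (PR 64.5) and 13 (PR 67.7).
Interpolate: 12 + (65.64 − 64.5)/(67.7 − 64.5) × (13 − 12) = 12.4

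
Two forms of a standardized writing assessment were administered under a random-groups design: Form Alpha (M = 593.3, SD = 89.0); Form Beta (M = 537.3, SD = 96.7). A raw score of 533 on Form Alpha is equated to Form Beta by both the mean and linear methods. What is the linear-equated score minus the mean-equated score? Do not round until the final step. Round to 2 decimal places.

Mean-equated: 533 + (537.3 − 593.3) = 477.00
Linear-equated: (96.7/89.0)(533 − 593.3) + 537.3 = 471.783
Difference = 471.783 − 477.00 = -5.22

-5.22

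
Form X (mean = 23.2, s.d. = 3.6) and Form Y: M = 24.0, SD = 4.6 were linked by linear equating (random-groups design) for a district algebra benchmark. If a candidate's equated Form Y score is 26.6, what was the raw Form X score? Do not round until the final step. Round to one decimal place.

Invert y = (SD_Y/SD_X)(x − M_X) + M_Y:
x = (SD_X/SD_Y)(y − M_Y) + M_X = (3.6/4.6)(26.6 − 24.0) + 23.2
x = 0.782609 × 2.600 + 23.2 = 25.2

25.2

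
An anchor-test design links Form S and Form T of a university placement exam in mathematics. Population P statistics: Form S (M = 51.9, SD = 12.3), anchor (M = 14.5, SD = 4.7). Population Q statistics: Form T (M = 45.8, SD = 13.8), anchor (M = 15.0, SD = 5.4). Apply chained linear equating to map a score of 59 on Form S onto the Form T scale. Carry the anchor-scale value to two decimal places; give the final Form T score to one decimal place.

51.4

Form S → anchor (Population P): v = (4.7/12.3)(59 − 51.9) + 14.5 = 17.21
anchor → Form T (Population Q): y = (13.8/5.4)(17.21 − 15.0) + 45.8 = 51.4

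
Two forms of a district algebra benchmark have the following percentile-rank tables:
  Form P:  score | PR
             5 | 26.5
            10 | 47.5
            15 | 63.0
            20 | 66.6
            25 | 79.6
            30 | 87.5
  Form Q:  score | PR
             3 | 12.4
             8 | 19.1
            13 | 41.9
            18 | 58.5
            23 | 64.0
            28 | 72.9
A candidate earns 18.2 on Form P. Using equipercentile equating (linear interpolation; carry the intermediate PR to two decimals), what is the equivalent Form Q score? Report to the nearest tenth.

PR of 18.2 on Form P: 63.0 + (18.2 − 15)/(20 − 15) × (66.6 − 63.0) = 65.30
On Form Q, PR 65.30 falls between score 23 (PR 64.0) and 28 (PR 72.9).
Interpolate: 23 + (65.30 − 64.0)/(72.9 − 64.0) × (28 − 23) = 23.7

23.7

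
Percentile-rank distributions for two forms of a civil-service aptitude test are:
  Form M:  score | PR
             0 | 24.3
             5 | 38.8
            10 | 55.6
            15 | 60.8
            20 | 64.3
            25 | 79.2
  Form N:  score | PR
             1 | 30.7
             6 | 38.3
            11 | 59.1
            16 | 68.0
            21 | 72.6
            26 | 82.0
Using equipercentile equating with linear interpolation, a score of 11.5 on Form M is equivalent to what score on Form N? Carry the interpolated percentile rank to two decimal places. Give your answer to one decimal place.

10.5

PR of 11.5 on Form M: 55.6 + (11.5 − 10)/(15 − 10) × (60.8 − 55.6) = 57.16
On Form N, PR 57.16 falls between score 6 (PR 38.3) and 11 (PR 59.1).
Interpolate: 6 + (57.16 − 38.3)/(59.1 − 38.3) × (11 − 6) = 10.5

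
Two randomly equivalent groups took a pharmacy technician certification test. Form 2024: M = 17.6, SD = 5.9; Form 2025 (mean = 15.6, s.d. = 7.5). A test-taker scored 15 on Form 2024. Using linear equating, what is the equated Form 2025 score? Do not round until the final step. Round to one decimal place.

12.3

Linear equating: y = (SD_Y/SD_X)(x − M_X) + M_Y
y = (7.5/5.9)(15 − 17.6) + 15.6
y = 1.271186 × -2.6 + 15.6 = -3.3051 + 15.6 = 12.3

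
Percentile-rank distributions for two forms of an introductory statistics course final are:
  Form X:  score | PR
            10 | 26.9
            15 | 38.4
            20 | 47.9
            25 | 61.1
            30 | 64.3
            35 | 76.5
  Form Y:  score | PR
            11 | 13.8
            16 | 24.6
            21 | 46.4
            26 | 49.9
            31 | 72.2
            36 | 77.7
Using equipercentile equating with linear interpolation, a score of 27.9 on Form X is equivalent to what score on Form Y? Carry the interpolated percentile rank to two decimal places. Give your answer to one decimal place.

28.9

PR of 27.9 on Form X: 61.1 + (27.9 − 25)/(30 − 25) × (64.3 − 61.1) = 62.96
On Form Y, PR 62.96 falls between score 26 (PR 49.9) and 31 (PR 72.2).
Interpolate: 26 + (62.96 − 49.9)/(72.2 − 49.9) × (31 − 26) = 28.9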